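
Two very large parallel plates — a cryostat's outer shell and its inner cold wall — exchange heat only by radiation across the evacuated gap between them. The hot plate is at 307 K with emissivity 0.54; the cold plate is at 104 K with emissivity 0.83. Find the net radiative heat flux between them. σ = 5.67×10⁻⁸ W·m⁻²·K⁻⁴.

For two infinite grey parallel plates, q = σ(T₁⁴ − T₂⁴)/(1/ε₁ + 1/ε₂ − 1).
T₁⁴ − T₂⁴ = 8.883×10⁹ − 1.170×10⁸ = 8.766×10⁹ K⁴.
1/ε₁ + 1/ε₂ − 1 = 1.852 + 1.205 − 1 = 2.057.
q = 5.67×10⁻⁸ × 8.766×10⁹ / 2.057.

q ≈ 242 W/m²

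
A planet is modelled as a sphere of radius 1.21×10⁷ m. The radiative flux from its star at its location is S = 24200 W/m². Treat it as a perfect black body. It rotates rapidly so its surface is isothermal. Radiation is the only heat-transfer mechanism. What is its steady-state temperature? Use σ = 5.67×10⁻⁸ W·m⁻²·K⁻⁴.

At equilibrium, absorbed power = emitted power.
Absorbing cross-section = πr² = 4.600×10¹⁴ m²; emitting surface = 4πr² = 1.840×10¹⁵ m² (ratio 4).
S·A_cross = εσ·A_surf·T⁴  ⇒  T⁴ = S/(4σ).
T⁴ = 1.00·24200/(4·5.67×10⁻⁸) = 1.067×10¹¹ K⁴.
T = (1.067×10¹¹)^(1/4).

T ≈ 572 K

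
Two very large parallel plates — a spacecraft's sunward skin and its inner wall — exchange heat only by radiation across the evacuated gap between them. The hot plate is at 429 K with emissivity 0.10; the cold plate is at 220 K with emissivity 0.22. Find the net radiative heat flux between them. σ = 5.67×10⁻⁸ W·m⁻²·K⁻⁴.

q ≈ 132 W/m²

For two infinite grey parallel plates, q = σ(T₁⁴ − T₂⁴)/(1/ε₁ + 1/ε₂ − 1).
T₁⁴ − T₂⁴ = 3.387×10¹⁰ − 2.343×10⁹ = 3.153×10¹⁰ K⁴.
1/ε₁ + 1/ε₂ − 1 = 10.00 + 4.545 − 1 = 13.55.
q = 5.67×10⁻⁸ × 3.153×10¹⁰ / 13.55.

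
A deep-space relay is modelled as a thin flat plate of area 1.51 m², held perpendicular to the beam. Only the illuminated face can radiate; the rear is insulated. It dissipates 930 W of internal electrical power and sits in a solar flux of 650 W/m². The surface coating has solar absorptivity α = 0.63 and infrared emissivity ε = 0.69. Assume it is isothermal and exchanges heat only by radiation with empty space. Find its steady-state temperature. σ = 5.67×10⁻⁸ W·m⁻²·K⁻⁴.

At steady state, absorbed solar power + internal power = radiated power.
Absorbed: α·S·A_cross = 0.63·650·1.510 = 618.3 W (cross-section A).
Total input = 618.3 + 930 = 1548 W.
Radiated: εσ·A_surf·T⁴ with A_surf = A = 1.510 m².
T⁴ = 1548/(0.69·5.67×10⁻⁸·1.510) = 2.621×10¹⁰ K⁴.

T ≈ 402 K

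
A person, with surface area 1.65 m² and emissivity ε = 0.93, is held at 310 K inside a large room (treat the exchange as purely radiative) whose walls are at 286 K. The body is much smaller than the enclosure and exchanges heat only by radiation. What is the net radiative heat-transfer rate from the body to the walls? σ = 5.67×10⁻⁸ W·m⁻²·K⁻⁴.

P_net ≈ 221 W

For a small grey body in a large enclosure: P_net = εσA(T_body⁴ − T_wall⁴).
A = 1.65 m²; T_body⁴ − T_wall⁴ = 9.235×10⁹ − 6.691×10⁹ = 2.545×10⁹ K⁴.
|P_net| = 0.93·5.67×10⁻⁸·1.650·2.545×10⁹.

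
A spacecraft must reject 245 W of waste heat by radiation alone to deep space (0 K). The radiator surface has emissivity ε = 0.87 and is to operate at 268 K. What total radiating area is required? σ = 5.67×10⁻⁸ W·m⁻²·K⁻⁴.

P = εσA T⁴ ⇒ A = P/(εσT⁴).
T⁴ = 5.159×10⁹ K⁴.
A = 245/(0.87 × 5.67×10⁻⁸ × 5.159×10⁹).

A ≈ 0.963 m²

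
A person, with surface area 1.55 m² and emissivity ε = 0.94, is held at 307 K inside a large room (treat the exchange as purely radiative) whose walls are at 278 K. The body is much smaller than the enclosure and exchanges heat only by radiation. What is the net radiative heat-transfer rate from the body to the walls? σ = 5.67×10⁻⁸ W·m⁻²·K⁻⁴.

P_net ≈ 240 W

For a small grey body in a large enclosure: P_net = εσA(T_body⁴ − T_wall⁴).
A = 1.55 m²; T_body⁴ − T_wall⁴ = 8.883×10⁹ − 5.973×10⁹ = 2.910×10⁹ K⁴.
|P_net| = 0.94·5.67×10⁻⁸·1.550·2.910×10⁹.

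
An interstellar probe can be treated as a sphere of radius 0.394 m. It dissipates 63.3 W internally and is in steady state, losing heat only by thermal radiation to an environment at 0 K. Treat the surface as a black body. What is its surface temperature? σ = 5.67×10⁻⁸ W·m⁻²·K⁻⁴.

Steady state: internal power = radiated power, P = εσA T⁴.
Radiating area A = 4πr² = 1.951 m².
T⁴ = P/(εσA) = 63.3/(1.0·5.67×10⁻⁸·1.951) = 5.723×10⁸ K⁴.
T = (5.723×10⁸)^(1/4).

T ≈ 155 K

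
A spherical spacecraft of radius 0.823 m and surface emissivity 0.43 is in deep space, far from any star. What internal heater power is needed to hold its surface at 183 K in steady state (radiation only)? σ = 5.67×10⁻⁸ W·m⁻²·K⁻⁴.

P ≈ 233 W

P = εσ·4πr²·T⁴.
4πr² = 8.512 m²; T⁴ = 1.122×10⁹ K⁴.
P = 0.43·5.67×10⁻⁸·8.512·1.122×10⁹.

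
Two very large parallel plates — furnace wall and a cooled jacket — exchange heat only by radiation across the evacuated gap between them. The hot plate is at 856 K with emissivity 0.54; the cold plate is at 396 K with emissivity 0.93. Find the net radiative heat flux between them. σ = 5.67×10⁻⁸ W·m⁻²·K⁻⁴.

q ≈ 15100 W/m²

For two infinite grey parallel plates, q = σ(T₁⁴ − T₂⁴)/(1/ε₁ + 1/ε₂ − 1).
T₁⁴ − T₂⁴ = 5.369×10¹¹ − 2.459×10¹⁰ = 5.123×10¹¹ K⁴.
1/ε₁ + 1/ε₂ − 1 = 1.852 + 1.075 − 1 = 1.927.
q = 5.67×10⁻⁸ × 5.123×10¹¹ / 1.927.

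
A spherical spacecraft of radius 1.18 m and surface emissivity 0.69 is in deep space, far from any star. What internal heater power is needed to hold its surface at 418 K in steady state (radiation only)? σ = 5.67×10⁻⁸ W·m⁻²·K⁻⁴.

P ≈ 20900 W

P = εσ·4πr²·T⁴.
4πr² = 17.50 m²; T⁴ = 3.053×10¹⁰ K⁴.
P = 0.69·5.67×10⁻⁸·17.50·3.053×10¹⁰.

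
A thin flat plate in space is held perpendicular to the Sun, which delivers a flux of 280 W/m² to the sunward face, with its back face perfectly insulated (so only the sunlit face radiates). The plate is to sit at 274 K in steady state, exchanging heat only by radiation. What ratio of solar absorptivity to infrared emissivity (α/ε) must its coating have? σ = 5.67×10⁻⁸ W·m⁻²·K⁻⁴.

α/ε ≈ 1.14

Balance: αS·A = εσ·1A·T⁴ ⇒ α/ε = σT⁴/S.
α/ε = 5.67×10⁻⁸·(274)⁴/280 = 5.67×10⁻⁸·5.636×10⁹/280.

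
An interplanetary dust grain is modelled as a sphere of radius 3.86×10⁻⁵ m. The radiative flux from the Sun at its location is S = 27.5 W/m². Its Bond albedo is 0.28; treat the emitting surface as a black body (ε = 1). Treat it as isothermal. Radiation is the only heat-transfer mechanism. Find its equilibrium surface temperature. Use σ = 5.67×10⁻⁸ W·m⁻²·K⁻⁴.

At equilibrium, absorbed power = emitted power.
Absorbing cross-section = πr² = 4.681×10⁻⁹ m²; emitting surface = 4πr² = 1.872×10⁻⁸ m² (ratio 4).
(1−a)S·A_cross = εσ·A_surf·T⁴  ⇒  T⁴ = (1−a)S/(4σ).
T⁴ = 0.720·27.5/(4·5.67×10⁻⁸) = 8.730×10⁷ K⁴.
T = (8.730×10⁷)^(1/4).

T ≈ 96.7 K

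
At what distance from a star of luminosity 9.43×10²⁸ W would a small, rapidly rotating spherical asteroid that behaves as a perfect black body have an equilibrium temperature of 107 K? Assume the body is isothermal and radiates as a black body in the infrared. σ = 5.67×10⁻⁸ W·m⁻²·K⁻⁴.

d ≈ 1.59×10¹³ m

For an isothermal black-emitting sphere, (1−a)S·πr² = σ·4πr²·T⁴ ⇒ S = 4σT⁴/(1−a).
S = 4·5.67×10⁻⁸·(107)⁴/1.00 = 29.73 W/m².
Flux falls as S = L/(4πd²), so d = √(L/(4πS)) = √(9.43×10²⁸/(4π·29.73)).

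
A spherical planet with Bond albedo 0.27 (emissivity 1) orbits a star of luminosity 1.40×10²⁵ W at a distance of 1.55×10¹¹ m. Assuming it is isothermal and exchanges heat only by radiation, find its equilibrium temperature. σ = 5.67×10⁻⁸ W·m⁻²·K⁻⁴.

T ≈ 111 K

First find the stellar flux at distance d: S = L/(4πd²) = 1.40×10²⁵/(4π·(1.55×10¹¹)²) = 46.37 W/m².
For an isothermal sphere, absorbed (1−a)S·πr² = emitted σ·4πr²·T⁴, so T⁴ = (1−a)S/(4σ).
T⁴ = 0.730·46.37/(4·5.67×10⁻⁸) = 1.493×10⁸ K⁴.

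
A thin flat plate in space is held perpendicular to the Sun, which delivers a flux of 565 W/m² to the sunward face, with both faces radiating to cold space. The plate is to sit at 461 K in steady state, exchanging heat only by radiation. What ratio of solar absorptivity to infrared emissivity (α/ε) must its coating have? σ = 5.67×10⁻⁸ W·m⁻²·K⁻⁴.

α/ε ≈ 9.07

Balance: αS·A = εσ·2A·T⁴ ⇒ α/ε = 2σT⁴/S.
α/ε = 2·5.67×10⁻⁸·(461)⁴/565 = 2·5.67×10⁻⁸·4.517×10¹⁰/565.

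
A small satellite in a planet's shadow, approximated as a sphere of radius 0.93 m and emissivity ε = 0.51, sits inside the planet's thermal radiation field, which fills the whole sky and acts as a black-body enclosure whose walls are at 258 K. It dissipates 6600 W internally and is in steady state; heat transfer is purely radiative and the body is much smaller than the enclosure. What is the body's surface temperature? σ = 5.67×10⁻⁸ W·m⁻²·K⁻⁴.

T ≈ 399 K

For a small grey body in a large enclosure, net radiated power = εσA(T⁴ − T_w⁴).
Steady state: P = εσA(T⁴ − T_w⁴) with A = 4πr² = 10.87 m².
T⁴ = P/(εσA) + T_w⁴ = 6600/(0.51·5.67×10⁻⁸·10.87) + (258)⁴
    = 2.100×10¹⁰ + 4.431×10⁹ = 2.543×10¹⁰ K⁴.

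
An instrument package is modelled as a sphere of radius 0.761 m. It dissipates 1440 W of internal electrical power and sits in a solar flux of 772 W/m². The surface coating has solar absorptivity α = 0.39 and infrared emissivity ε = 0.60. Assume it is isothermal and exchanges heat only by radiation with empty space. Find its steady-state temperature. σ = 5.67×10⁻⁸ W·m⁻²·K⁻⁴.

T ≈ 299 K

At steady state, absorbed solar power + internal power = radiated power.
Absorbed: α·S·A_cross = 0.39·772·1.819 = 547.8 W (cross-section πr²).
Total input = 547.8 + 1440 = 1988 W.
Radiated: εσ·A_surf·T⁴ with A_surf = 4πr² = 7.277 m².
T⁴ = 1988/(0.60·5.67×10⁻⁸·7.277) = 8.029×10⁹ K⁴.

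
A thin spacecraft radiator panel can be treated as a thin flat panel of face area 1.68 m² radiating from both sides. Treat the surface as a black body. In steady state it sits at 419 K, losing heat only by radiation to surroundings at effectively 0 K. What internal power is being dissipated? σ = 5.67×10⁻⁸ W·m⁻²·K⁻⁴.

Steady state: P = εσA T⁴.
A = 2·1.68 = 3.360 m²; T⁴ = (419)⁴ = 3.082×10¹⁰ K⁴.
P = 1.0 × 5.67×10⁻⁸ × 3.360 × 3.082×10¹⁰.

P ≈ 5870 W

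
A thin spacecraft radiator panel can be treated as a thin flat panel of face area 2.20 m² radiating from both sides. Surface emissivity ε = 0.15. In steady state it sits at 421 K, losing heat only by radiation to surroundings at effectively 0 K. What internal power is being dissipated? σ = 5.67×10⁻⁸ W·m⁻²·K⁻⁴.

Steady state: P = εσA T⁴.
A = 2·2.20 = 4.400 m²; T⁴ = (421)⁴ = 3.141×10¹⁰ K⁴.
P = 0.15 × 5.67×10⁻⁸ × 4.400 × 3.141×10¹⁰.

P ≈ 1180 W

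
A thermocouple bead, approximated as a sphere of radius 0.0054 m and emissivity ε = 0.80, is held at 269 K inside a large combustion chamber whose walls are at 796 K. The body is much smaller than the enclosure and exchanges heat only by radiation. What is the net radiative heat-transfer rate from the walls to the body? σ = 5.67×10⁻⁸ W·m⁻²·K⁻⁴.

P_net ≈ 6.59 W

For a small grey body in a large enclosure: P_net = εσA(T_body⁴ − T_wall⁴).
A = 4πr² = 3.664×10⁻⁴ m²; T_body⁴ − T_wall⁴ = 5.236×10⁹ − 4.015×10¹¹ = -3.962×10¹¹ K⁴.
|P_net| = 0.80·5.67×10⁻⁸·3.664×10⁻⁴·3.962×10¹¹.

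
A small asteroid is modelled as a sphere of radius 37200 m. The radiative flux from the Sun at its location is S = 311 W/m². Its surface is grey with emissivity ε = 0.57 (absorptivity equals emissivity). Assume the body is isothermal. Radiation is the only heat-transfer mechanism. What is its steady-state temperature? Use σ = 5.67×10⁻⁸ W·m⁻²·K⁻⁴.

At equilibrium, absorbed power = emitted power.
Absorbing cross-section = πr² = 4.347×10⁹ m²; emitting surface = 4πr² = 1.739×10¹⁰ m² (ratio 4).
εS·A_cross = εσ·A_surf·T⁴  ⇒  T⁴ = S/(4σ)   (ε cancels).
T⁴ = 311/(4·5.67×10⁻⁸) = 1.371×10⁹ K⁴.
T = (1.371×10⁹)^(1/4).

T ≈ 192 K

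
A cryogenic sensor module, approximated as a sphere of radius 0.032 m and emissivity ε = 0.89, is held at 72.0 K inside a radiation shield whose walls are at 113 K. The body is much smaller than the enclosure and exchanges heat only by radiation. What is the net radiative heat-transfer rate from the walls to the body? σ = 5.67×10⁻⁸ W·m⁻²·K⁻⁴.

P_net ≈ 0.0884 W

For a small grey body in a large enclosure: P_net = εσA(T_body⁴ − T_wall⁴).
A = 4πr² = 0.01287 m²; T_body⁴ − T_wall⁴ = 2.687×10⁷ − 1.630×10⁸ = -1.362×10⁸ K⁴.
|P_net| = 0.89·5.67×10⁻⁸·0.01287·1.362×10⁸.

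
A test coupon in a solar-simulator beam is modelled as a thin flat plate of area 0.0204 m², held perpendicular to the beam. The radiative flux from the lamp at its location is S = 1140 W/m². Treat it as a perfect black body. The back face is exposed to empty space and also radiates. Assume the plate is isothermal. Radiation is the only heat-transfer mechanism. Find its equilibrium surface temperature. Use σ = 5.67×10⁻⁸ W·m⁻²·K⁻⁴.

T ≈ 317 K

At equilibrium, absorbed power = emitted power.
Absorbing cross-section = A = 0.02040 m²; emitting surface = 2A = 0.04080 m² (ratio 2).
S·A_cross = εσ·A_surf·T⁴  ⇒  T⁴ = S/(2σ).
T⁴ = 1.00·1140/(2·5.67×10⁻⁸) = 1.005×10¹⁰ K⁴.
T = (1.005×10¹⁰)^(1/4).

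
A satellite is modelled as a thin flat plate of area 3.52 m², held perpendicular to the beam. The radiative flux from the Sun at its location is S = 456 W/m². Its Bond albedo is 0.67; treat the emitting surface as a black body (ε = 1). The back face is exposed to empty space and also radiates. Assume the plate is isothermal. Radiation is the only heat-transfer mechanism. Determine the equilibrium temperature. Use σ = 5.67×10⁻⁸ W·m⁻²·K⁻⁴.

T ≈ 191 K

At equilibrium, absorbed power = emitted power.
Absorbing cross-section = A = 3.520 m²; emitting surface = 2A = 7.040 m² (ratio 2).
(1−a)S·A_cross = εσ·A_surf·T⁴  ⇒  T⁴ = (1−a)S/(2σ).
T⁴ = 0.330·456/(2·5.67×10⁻⁸) = 1.327×10⁹ K⁴.
T = (1.327×10⁹)^(1/4).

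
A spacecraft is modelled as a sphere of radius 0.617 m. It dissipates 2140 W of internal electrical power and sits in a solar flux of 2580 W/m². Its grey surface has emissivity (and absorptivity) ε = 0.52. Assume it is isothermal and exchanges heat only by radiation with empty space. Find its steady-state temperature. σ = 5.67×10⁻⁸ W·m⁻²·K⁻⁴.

At steady state, absorbed solar power + internal power = radiated power.
Absorbed: α·S·A_cross = 0.52·2580·1.196 = 1605 W (cross-section πr²).
Total input = 1605 + 2140 = 3745 W.
Radiated: εσ·A_surf·T⁴ with A_surf = 4πr² = 4.784 m².
T⁴ = 3745/(0.52·5.67×10⁻⁸·4.784) = 2.655×10¹⁰ K⁴.

T ≈ 404 K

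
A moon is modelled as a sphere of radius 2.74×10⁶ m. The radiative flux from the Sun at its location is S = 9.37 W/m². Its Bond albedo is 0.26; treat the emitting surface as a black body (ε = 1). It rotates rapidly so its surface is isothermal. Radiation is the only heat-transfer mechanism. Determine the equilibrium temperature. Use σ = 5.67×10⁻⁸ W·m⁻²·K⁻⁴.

T ≈ 74.4 K

At equilibrium, absorbed power = emitted power.
Absorbing cross-section = πr² = 2.359×10¹³ m²; emitting surface = 4πr² = 9.434×10¹³ m² (ratio 4).
(1−a)S·A_cross = εσ·A_surf·T⁴  ⇒  T⁴ = (1−a)S/(4σ).
T⁴ = 0.740·9.37/(4·5.67×10⁻⁸) = 3.057×10⁷ K⁴.
T = (3.057×10⁷)^(1/4).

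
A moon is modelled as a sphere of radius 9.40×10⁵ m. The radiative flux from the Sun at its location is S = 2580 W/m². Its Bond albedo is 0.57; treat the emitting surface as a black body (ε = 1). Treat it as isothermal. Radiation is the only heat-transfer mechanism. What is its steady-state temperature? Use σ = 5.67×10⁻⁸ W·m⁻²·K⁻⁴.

T ≈ 264 K

At equilibrium, absorbed power = emitted power.
Absorbing cross-section = πr² = 2.776×10¹² m²; emitting surface = 4πr² = 1.110×10¹³ m² (ratio 4).
(1−a)S·A_cross = εσ·A_surf·T⁴  ⇒  T⁴ = (1−a)S/(4σ).
T⁴ = 0.430·2580/(4·5.67×10⁻⁸) = 4.892×10⁹ K⁴.
T = (4.892×10⁹)^(1/4).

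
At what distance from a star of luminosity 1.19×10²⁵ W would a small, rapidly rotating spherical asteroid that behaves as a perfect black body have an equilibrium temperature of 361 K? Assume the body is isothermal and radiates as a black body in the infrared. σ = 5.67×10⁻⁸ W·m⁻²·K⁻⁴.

d ≈ 1.57×10¹⁰ m

For an isothermal black-emitting sphere, (1−a)S·πr² = σ·4πr²·T⁴ ⇒ S = 4σT⁴/(1−a).
S = 4·5.67×10⁻⁸·(361)⁴/1.00 = 3852 W/m².
Flux falls as S = L/(4πd²), so d = √(L/(4πS)) = √(1.19×10²⁵/(4π·3852)).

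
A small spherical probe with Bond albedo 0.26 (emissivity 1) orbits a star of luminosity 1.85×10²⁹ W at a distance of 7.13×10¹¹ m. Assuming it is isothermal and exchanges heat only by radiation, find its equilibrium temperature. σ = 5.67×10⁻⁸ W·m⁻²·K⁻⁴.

T ≈ 554 K

First find the stellar flux at distance d: S = L/(4πd²) = 1.85×10²⁹/(4π·(7.13×10¹¹)²) = 28960 W/m².
For an isothermal sphere, absorbed (1−a)S·πr² = emitted σ·4πr²·T⁴, so T⁴ = (1−a)S/(4σ).
T⁴ = 0.740·28960/(4·5.67×10⁻⁸) = 9.449×10¹⁰ K⁴.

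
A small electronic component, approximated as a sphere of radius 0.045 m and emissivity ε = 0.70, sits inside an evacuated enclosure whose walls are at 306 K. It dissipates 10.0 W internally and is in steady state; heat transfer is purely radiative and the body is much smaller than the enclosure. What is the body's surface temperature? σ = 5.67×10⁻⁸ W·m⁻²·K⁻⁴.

T ≈ 370 K

For a small grey body in a large enclosure, net radiated power = εσA(T⁴ − T_w⁴).
Steady state: P = εσA(T⁴ − T_w⁴) with A = 4πr² = 0.02545 m².
T⁴ = P/(εσA) + T_w⁴ = 10.0/(0.70·5.67×10⁻⁸·0.02545) + (306)⁴
    = 9.901×10⁹ + 8.768×10⁹ = 1.867×10¹⁰ K⁴.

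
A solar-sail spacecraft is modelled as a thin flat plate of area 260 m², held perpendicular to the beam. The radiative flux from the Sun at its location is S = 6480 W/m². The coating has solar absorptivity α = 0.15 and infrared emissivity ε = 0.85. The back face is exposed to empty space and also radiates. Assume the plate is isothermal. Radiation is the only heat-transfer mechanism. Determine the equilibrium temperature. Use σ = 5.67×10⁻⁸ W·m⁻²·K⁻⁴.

At equilibrium, absorbed power = emitted power.
Absorbing cross-section = A = 260.0 m²; emitting surface = 2A = 520.0 m² (ratio 2).
αS·A_cross = εσ·A_surf·T⁴  ⇒  T⁴ = αS/(ε·2σ).
T⁴ = 0.150·6480/(0.85·2·5.67×10⁻⁸) = 1.008×10¹⁰ K⁴.
T = (1.008×10¹⁰)^(1/4).

T ≈ 317 K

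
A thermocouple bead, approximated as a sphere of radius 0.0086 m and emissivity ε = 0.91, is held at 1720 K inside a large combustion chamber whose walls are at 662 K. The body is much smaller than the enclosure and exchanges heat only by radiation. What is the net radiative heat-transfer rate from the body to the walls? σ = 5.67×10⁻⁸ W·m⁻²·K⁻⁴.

P_net ≈ 410 W

For a small grey body in a large enclosure: P_net = εσA(T_body⁴ − T_wall⁴).
A = 4πr² = 9.294×10⁻⁴ m²; T_body⁴ − T_wall⁴ = 8.752×10¹² − 1.921×10¹¹ = 8.560×10¹² K⁴.
|P_net| = 0.91·5.67×10⁻⁸·9.294×10⁻⁴·8.560×10¹².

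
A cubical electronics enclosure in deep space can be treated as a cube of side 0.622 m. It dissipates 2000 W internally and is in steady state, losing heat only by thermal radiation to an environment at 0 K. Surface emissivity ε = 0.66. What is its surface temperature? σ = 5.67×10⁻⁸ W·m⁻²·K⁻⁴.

Steady state: internal power = radiated power, P = εσA T⁴.
Radiating area A = 6L² = 2.321 m².
T⁴ = P/(εσA) = 2000/(0.66·5.67×10⁻⁸·2.321) = 2.302×10¹⁰ K⁴.
T = (2.302×10¹⁰)^(1/4).

T ≈ 390 K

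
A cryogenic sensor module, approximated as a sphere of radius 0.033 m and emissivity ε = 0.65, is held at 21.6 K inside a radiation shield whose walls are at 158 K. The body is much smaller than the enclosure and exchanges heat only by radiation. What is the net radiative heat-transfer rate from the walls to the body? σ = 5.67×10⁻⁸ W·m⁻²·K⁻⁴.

P_net ≈ 0.314 W

For a small grey body in a large enclosure: P_net = εσA(T_body⁴ − T_wall⁴).
A = 4πr² = 0.01368 m²; T_body⁴ − T_wall⁴ = 2.177×10⁵ − 6.232×10⁸ = -6.230×10⁸ K⁴.
|P_net| = 0.65·5.67×10⁻⁸·0.01368·6.230×10⁸.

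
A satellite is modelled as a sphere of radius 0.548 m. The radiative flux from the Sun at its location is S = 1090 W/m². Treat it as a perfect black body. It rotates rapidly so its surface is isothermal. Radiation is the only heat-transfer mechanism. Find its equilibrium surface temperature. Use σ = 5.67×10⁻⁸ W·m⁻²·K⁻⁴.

At equilibrium, absorbed power = emitted power.
Absorbing cross-section = πr² = 0.9434 m²; emitting surface = 4πr² = 3.774 m² (ratio 4).
S·A_cross = εσ·A_surf·T⁴  ⇒  T⁴ = S/(4σ).
T⁴ = 1.00·1090/(4·5.67×10⁻⁸) = 4.806×10⁹ K⁴.
T = (4.806×10⁹)^(1/4).

T ≈ 263 K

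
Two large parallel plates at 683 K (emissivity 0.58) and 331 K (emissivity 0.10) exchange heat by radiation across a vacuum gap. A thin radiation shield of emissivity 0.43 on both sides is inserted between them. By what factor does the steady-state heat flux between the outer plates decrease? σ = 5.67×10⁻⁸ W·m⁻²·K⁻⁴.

factor ≈ 1.34

Without shield: q₀ = σΔ(T⁴)/(1/ε₁+1/ε₂−1) with denominator 10.72.
With shield the two gaps are in series; the resistances add: (1/ε₁+1/ε_s−1)+(1/ε_s+1/ε₂−1) = 3.050+11.33 = 14.38.
Heat-flux ratio q₀/q = 14.38/10.72.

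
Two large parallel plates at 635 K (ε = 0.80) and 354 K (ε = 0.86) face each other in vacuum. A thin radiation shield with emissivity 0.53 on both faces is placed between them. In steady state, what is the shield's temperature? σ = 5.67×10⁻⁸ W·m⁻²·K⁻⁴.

T_s ≈ 544 K

In steady state the net flux on the hot side equals that on the cold side.
σ(T₁⁴−T_s⁴)/D₁ = σ(T_s⁴−T₂⁴)/D₂, with D₁ = 1/ε₁+1/ε_s−1 = 2.137, D₂ = 1/ε_s+1/ε₂−1 = 2.050.
Solve for T_s⁴: T_s⁴ = (D₂·T₁⁴ + D₁·T₂⁴)/(D₁+D₂) = 8.762×10¹⁰ K⁴.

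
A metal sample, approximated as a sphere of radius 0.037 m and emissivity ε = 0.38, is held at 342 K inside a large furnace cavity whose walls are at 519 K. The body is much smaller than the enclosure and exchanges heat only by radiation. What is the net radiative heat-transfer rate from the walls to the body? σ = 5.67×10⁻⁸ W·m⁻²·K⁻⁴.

P_net ≈ 21.8 W

For a small grey body in a large enclosure: P_net = εσA(T_body⁴ − T_wall⁴).
A = 4πr² = 0.01720 m²; T_body⁴ − T_wall⁴ = 1.368×10¹⁰ − 7.256×10¹⁰ = -5.887×10¹⁰ K⁴.
|P_net| = 0.38·5.67×10⁻⁸·0.01720·5.887×10¹⁰.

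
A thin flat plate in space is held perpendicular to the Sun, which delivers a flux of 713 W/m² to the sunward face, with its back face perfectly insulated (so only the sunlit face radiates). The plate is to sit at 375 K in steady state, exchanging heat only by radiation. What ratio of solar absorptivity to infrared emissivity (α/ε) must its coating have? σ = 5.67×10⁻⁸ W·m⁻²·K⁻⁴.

α/ε ≈ 1.57

Balance: αS·A = εσ·1A·T⁴ ⇒ α/ε = σT⁴/S.
α/ε = 5.67×10⁻⁸·(375)⁴/713 = 5.67×10⁻⁸·1.978×10¹⁰/713.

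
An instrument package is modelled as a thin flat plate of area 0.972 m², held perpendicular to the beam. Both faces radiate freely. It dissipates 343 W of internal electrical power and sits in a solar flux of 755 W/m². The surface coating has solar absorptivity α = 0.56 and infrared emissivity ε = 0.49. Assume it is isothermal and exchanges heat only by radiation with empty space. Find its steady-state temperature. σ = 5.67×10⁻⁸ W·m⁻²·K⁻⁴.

At steady state, absorbed solar power + internal power = radiated power.
Absorbed: α·S·A_cross = 0.56·755·0.9720 = 411.0 W (cross-section A).
Total input = 411.0 + 343 = 754.0 W.
Radiated: εσ·A_surf·T⁴ with A_surf = 2A = 1.944 m².
T⁴ = 754.0/(0.49·5.67×10⁻⁸·1.944) = 1.396×10¹⁰ K⁴.

T ≈ 344 K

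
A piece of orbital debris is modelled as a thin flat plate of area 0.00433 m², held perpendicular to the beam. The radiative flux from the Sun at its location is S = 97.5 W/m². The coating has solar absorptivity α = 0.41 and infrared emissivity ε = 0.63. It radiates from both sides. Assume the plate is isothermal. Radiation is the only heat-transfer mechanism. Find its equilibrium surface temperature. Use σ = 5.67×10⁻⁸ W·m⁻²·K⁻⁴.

At equilibrium, absorbed power = emitted power.
Absorbing cross-section = A = 0.004330 m²; emitting surface = 2A = 0.008660 m² (ratio 2).
αS·A_cross = εσ·A_surf·T⁴  ⇒  T⁴ = αS/(ε·2σ).
T⁴ = 0.410·97.5/(0.63·2·5.67×10⁻⁸) = 5.595×10⁸ K⁴.
T = (5.595×10⁸)^(1/4).

T ≈ 154 K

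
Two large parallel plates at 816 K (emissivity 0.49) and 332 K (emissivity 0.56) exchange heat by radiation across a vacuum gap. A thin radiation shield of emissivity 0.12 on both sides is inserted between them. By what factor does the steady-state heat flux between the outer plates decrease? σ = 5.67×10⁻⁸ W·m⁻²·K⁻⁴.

factor ≈ 6.54

Without shield: q₀ = σΔ(T⁴)/(1/ε₁+1/ε₂−1) with denominator 2.827.
With shield the two gaps are in series; the resistances add: (1/ε₁+1/ε_s−1)+(1/ε_s+1/ε₂−1) = 9.374+9.119 = 18.49.
Heat-flux ratio q₀/q = 18.49/2.827.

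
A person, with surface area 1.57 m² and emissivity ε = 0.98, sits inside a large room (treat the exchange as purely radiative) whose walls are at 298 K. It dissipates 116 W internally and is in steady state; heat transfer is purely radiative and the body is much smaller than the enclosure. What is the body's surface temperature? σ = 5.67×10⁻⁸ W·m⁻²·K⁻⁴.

T ≈ 310 K

For a small grey body in a large enclosure, net radiated power = εσA(T⁴ − T_w⁴).
Steady state: P = εσA(T⁴ − T_w⁴) with A = 1.57 m².
T⁴ = P/(εσA) + T_w⁴ = 116/(0.98·5.67×10⁻⁸·1.570) + (298)⁴
    = 1.330×10⁹ + 7.886×10⁹ = 9.216×10⁹ K⁴.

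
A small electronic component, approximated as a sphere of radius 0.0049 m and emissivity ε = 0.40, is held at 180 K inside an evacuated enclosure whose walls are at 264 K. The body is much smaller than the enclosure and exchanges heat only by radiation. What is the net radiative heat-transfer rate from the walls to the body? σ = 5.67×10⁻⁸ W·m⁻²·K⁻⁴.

P_net ≈ 0.0261 W

For a small grey body in a large enclosure: P_net = εσA(T_body⁴ − T_wall⁴).
A = 4πr² = 3.017×10⁻⁴ m²; T_body⁴ − T_wall⁴ = 1.050×10⁹ − 4.858×10⁹ = -3.808×10⁹ K⁴.
|P_net| = 0.40·5.67×10⁻⁸·3.017×10⁻⁴·3.808×10⁹.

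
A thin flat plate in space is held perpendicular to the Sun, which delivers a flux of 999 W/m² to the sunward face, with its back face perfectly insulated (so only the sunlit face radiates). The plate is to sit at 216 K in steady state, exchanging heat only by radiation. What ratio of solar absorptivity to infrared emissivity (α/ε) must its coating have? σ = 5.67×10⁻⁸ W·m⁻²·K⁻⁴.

α/ε ≈ 0.124

Balance: αS·A = εσ·1A·T⁴ ⇒ α/ε = σT⁴/S.
α/ε = 5.67×10⁻⁸·(216)⁴/999 = 5.67×10⁻⁸·2.177×10⁹/999.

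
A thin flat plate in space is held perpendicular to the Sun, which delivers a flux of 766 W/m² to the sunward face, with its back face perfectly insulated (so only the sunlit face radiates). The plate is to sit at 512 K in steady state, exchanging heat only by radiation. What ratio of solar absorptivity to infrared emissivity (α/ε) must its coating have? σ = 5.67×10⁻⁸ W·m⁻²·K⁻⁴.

Balance: αS·A = εσ·1A·T⁴ ⇒ α/ε = σT⁴/S.
α/ε = 5.67×10⁻⁸·(512)⁴/766 = 5.67×10⁻⁸·6.872×10¹⁰/766.

α/ε ≈ 5.09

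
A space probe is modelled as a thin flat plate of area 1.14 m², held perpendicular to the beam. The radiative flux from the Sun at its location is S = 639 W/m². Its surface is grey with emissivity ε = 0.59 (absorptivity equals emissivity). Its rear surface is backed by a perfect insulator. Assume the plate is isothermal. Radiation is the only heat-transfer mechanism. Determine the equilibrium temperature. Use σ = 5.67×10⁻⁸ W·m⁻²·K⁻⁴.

T ≈ 326 K

At equilibrium, absorbed power = emitted power.
Absorbing cross-section = A = 1.140 m²; emitting surface = A = 1.140 m² (ratio 1).
εS·A_cross = εσ·A_surf·T⁴  ⇒  T⁴ = S/(1σ)   (ε cancels).
T⁴ = 639/(1·5.67×10⁻⁸) = 1.127×10¹⁰ K⁴.
T = (1.127×10¹⁰)^(1/4).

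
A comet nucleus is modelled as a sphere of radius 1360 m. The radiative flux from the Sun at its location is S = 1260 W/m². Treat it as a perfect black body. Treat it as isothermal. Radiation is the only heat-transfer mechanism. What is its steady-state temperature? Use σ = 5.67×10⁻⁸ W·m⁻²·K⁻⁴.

At equilibrium, absorbed power = emitted power.
Absorbing cross-section = πr² = 5.811×10⁶ m²; emitting surface = 4πr² = 2.324×10⁷ m² (ratio 4).
S·A_cross = εσ·A_surf·T⁴  ⇒  T⁴ = S/(4σ).
T⁴ = 1.00·1260/(4·5.67×10⁻⁸) = 5.556×10⁹ K⁴.
T = (5.556×10⁹)^(1/4).

T ≈ 273 K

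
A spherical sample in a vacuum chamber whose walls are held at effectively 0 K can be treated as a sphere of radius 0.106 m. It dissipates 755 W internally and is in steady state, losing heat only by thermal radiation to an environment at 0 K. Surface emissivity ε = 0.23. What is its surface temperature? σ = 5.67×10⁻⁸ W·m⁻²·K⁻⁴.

Steady state: internal power = radiated power, P = εσA T⁴.
Radiating area A = 4πr² = 0.1412 m².
T⁴ = P/(εσA) = 755/(0.23·5.67×10⁻⁸·0.1412) = 4.100×10¹¹ K⁴.
T = (4.100×10¹¹)^(1/4).

T ≈ 800 K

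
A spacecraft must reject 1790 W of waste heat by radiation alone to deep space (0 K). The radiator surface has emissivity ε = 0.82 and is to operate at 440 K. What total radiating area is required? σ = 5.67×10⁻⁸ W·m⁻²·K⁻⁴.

P = εσA T⁴ ⇒ A = P/(εσT⁴).
T⁴ = 3.748×10¹⁰ K⁴.
A = 1790/(0.82 × 5.67×10⁻⁸ × 3.748×10¹⁰).

A ≈ 1.03 m²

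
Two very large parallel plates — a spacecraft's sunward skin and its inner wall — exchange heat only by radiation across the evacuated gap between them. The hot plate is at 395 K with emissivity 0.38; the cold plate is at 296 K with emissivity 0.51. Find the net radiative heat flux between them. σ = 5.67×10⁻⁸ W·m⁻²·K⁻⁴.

For two infinite grey parallel plates, q = σ(T₁⁴ − T₂⁴)/(1/ε₁ + 1/ε₂ − 1).
T₁⁴ − T₂⁴ = 2.434×10¹⁰ − 7.677×10⁹ = 1.667×10¹⁰ K⁴.
1/ε₁ + 1/ε₂ − 1 = 2.632 + 1.961 − 1 = 3.592.
q = 5.67×10⁻⁸ × 1.667×10¹⁰ / 3.592.

q ≈ 263 W/m²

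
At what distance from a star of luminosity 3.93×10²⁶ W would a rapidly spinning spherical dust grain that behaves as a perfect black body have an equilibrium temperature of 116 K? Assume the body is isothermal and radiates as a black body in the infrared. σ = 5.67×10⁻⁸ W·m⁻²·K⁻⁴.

For an isothermal black-emitting sphere, (1−a)S·πr² = σ·4πr²·T⁴ ⇒ S = 4σT⁴/(1−a).
S = 4·5.67×10⁻⁸·(116)⁴/1.00 = 41.07 W/m².
Flux falls as S = L/(4πd²), so d = √(L/(4πS)) = √(3.93×10²⁶/(4π·41.07)).

d ≈ 8.73×10¹¹ m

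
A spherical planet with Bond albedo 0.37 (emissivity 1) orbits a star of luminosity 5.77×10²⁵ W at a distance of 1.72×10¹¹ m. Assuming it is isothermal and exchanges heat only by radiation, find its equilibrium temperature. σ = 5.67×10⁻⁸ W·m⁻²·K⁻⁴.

First find the stellar flux at distance d: S = L/(4πd²) = 5.77×10²⁵/(4π·(1.72×10¹¹)²) = 155.2 W/m².
For an isothermal sphere, absorbed (1−a)S·πr² = emitted σ·4πr²·T⁴, so T⁴ = (1−a)S/(4σ).
T⁴ = 0.630·155.2/(4·5.67×10⁻⁸) = 4.311×10⁸ K⁴.

T ≈ 144 K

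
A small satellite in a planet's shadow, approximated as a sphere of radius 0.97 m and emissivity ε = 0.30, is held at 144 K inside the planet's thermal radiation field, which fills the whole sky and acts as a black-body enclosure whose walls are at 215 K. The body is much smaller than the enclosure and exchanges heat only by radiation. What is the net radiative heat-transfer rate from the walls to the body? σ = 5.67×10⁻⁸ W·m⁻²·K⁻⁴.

P_net ≈ 343 W

For a small grey body in a large enclosure: P_net = εσA(T_body⁴ − T_wall⁴).
A = 4πr² = 11.82 m²; T_body⁴ − T_wall⁴ = 4.300×10⁸ − 2.137×10⁹ = -1.707×10⁹ K⁴.
|P_net| = 0.30·5.67×10⁻⁸·11.82·1.707×10⁹.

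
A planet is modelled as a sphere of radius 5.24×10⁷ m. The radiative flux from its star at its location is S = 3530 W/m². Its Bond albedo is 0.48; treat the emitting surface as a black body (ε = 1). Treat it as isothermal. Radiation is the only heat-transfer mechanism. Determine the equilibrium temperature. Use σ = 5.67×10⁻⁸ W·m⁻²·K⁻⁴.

At equilibrium, absorbed power = emitted power.
Absorbing cross-section = πr² = 8.626×10¹⁵ m²; emitting surface = 4πr² = 3.450×10¹⁶ m² (ratio 4).
(1−a)S·A_cross = εσ·A_surf·T⁴  ⇒  T⁴ = (1−a)S/(4σ).
T⁴ = 0.520·3530/(4·5.67×10⁻⁸) = 8.093×10⁹ K⁴.
T = (8.093×10⁹)^(1/4).

T ≈ 300 K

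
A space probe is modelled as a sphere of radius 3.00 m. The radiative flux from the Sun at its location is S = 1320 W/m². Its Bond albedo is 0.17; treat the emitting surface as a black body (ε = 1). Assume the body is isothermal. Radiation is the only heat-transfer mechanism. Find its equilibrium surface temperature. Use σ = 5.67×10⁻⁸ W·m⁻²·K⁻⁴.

T ≈ 264 K

At equilibrium, absorbed power = emitted power.
Absorbing cross-section = πr² = 28.27 m²; emitting surface = 4πr² = 113.1 m² (ratio 4).
(1−a)S·A_cross = εσ·A_surf·T⁴  ⇒  T⁴ = (1−a)S/(4σ).
T⁴ = 0.830·1320/(4·5.67×10⁻⁸) = 4.831×10⁹ K⁴.
T = (4.831×10⁹)^(1/4).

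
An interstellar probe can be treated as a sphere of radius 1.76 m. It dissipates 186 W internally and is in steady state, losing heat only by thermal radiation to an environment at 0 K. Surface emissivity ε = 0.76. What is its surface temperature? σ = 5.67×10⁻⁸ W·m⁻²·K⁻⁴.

T ≈ 103 K

Steady state: internal power = radiated power, P = εσA T⁴.
Radiating area A = 4πr² = 38.93 m².
T⁴ = P/(εσA) = 186/(0.76·5.67×10⁻⁸·38.93) = 1.109×10⁸ K⁴.
T = (1.109×10⁸)^(1/4).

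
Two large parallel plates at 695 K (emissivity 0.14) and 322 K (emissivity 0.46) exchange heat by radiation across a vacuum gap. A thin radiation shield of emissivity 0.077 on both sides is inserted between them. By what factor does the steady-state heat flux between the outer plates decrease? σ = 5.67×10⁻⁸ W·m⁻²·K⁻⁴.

Without shield: q₀ = σΔ(T⁴)/(1/ε₁+1/ε₂−1) with denominator 8.317.
With shield the two gaps are in series; the resistances add: (1/ε₁+1/ε_s−1)+(1/ε_s+1/ε₂−1) = 19.13+14.16 = 33.29.
Heat-flux ratio q₀/q = 33.29/8.317.

factor ≈ 4.00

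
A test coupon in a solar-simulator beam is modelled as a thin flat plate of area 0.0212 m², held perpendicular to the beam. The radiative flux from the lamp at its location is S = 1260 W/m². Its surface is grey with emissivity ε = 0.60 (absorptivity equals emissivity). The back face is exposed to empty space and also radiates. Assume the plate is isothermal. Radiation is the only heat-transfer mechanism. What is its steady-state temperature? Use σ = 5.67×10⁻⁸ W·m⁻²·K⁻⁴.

At equilibrium, absorbed power = emitted power.
Absorbing cross-section = A = 0.02120 m²; emitting surface = 2A = 0.04240 m² (ratio 2).
εS·A_cross = εσ·A_surf·T⁴  ⇒  T⁴ = S/(2σ)   (ε cancels).
T⁴ = 1260/(2·5.67×10⁻⁸) = 1.111×10¹⁰ K⁴.
T = (1.111×10¹⁰)^(1/4).

T ≈ 325 K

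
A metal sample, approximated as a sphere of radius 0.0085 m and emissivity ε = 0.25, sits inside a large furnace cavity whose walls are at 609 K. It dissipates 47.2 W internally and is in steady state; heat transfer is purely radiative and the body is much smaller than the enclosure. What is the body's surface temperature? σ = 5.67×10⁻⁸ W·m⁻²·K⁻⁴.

T ≈ 1400 K

For a small grey body in a large enclosure, net radiated power = εσA(T⁴ − T_w⁴).
Steady state: P = εσA(T⁴ − T_w⁴) with A = 4πr² = 9.079×10⁻⁴ m².
T⁴ = P/(εσA) + T_w⁴ = 47.2/(0.25·5.67×10⁻⁸·9.079×10⁻⁴) + (609)⁴
    = 3.668×10¹² + 1.376×10¹¹ = 3.805×10¹² K⁴.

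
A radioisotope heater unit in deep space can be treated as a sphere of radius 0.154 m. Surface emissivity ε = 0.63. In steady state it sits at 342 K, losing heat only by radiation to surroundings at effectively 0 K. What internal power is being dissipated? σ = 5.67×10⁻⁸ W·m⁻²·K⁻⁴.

P ≈ 146 W

Steady state: P = εσA T⁴.
A = 4πr² = 0.2980 m²; T⁴ = (342)⁴ = 1.368×10¹⁰ K⁴.
P = 0.63 × 5.67×10⁻⁸ × 0.2980 × 1.368×10¹⁰.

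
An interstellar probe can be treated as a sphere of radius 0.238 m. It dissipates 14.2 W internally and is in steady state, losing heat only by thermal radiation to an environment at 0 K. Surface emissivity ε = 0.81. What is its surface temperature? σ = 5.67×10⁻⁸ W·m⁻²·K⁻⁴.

Steady state: internal power = radiated power, P = εσA T⁴.
Radiating area A = 4πr² = 0.7118 m².
T⁴ = P/(εσA) = 14.2/(0.81·5.67×10⁻⁸·0.7118) = 4.344×10⁸ K⁴.
T = (4.344×10⁸)^(1/4).

T ≈ 144 K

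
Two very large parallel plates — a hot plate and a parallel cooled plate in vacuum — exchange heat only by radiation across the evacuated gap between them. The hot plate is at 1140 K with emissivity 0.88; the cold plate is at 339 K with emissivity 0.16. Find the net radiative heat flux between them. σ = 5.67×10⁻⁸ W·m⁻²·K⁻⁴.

For two infinite grey parallel plates, q = σ(T₁⁴ − T₂⁴)/(1/ε₁ + 1/ε₂ − 1).
T₁⁴ − T₂⁴ = 1.689×10¹² − 1.321×10¹⁰ = 1.676×10¹² K⁴.
1/ε₁ + 1/ε₂ − 1 = 1.136 + 6.250 − 1 = 6.386.
q = 5.67×10⁻⁸ × 1.676×10¹² / 6.386.

q ≈ 14900 W/m²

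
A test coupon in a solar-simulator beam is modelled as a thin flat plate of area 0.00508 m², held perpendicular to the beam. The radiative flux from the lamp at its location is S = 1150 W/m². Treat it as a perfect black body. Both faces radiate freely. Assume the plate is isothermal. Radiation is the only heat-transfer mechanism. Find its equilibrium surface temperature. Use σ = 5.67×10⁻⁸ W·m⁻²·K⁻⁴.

At equilibrium, absorbed power = emitted power.
Absorbing cross-section = A = 0.005080 m²; emitting surface = 2A = 0.01016 m² (ratio 2).
S·A_cross = εσ·A_surf·T⁴  ⇒  T⁴ = S/(2σ).
T⁴ = 1.00·1150/(2·5.67×10⁻⁸) = 1.014×10¹⁰ K⁴.
T = (1.014×10¹⁰)^(1/4).

T ≈ 317 K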